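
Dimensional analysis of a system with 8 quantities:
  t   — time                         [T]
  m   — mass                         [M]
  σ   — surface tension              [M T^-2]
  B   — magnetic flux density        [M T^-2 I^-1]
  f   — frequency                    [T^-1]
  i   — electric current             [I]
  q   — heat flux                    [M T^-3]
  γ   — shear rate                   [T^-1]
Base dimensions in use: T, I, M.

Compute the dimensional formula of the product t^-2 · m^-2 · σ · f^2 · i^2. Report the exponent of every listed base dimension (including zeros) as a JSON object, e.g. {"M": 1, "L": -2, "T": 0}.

Write exponents as rows T,I,M / cols t,m,σ,B,f,i,q,γ:
  T: [ 1  0 -2 -2 -1  0 -3 -1]
  I: [ 0  0  0 -1  0  1  0  0]
  M: [ 0  1  1  1  0  0  1  0]
  [T]: (-2)·1+(-2)·0+(1)·-2+(2)·-1+(2)·0 = -6
  [I]: (-2)·0+(-2)·0+(1)·0+(2)·0+(2)·1 = 2
  [M]: (-2)·0+(-2)·1+(1)·1+(2)·0+(2)·0 = -1
⇒ T^-6 I^2 M^-1

{"T": -6, "I": 2, "M": -1}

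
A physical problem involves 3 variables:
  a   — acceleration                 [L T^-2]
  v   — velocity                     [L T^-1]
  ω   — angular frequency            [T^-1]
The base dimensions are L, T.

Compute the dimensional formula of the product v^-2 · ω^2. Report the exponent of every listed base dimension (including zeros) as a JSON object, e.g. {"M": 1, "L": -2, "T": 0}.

{"L": -2, "T": 0}

Exponent matrix [L,T] × [a,v,ω]:
  L: [ 1  1  0]
  T: [-2 -1 -1]
  [L]: (-2)·1+(2)·0 = -2
  [T]: (-2)·-1+(2)·-1 = 0
⇒ L^-2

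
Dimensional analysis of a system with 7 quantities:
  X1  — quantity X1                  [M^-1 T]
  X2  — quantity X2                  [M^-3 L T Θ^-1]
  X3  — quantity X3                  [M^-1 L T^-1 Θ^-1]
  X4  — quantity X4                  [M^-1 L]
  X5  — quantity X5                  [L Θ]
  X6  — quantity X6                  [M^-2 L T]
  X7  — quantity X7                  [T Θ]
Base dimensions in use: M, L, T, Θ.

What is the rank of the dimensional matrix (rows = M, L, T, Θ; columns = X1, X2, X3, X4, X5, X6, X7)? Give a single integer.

Exponent matrix [M,L,T,Θ] × [X1,X2,X3,X4,X5,X6,X7]:
  M: [-1 -3 -1 -1  0 -2  0]
  L: [ 0  1  1  1  1  1  0]
  T: [ 1  1 -1  0  0  1  1]
  Θ: [ 0 -1 -1  0  1  0  1]
RREF → pivots at {X1,X2,X4} ⇒ r = 3

3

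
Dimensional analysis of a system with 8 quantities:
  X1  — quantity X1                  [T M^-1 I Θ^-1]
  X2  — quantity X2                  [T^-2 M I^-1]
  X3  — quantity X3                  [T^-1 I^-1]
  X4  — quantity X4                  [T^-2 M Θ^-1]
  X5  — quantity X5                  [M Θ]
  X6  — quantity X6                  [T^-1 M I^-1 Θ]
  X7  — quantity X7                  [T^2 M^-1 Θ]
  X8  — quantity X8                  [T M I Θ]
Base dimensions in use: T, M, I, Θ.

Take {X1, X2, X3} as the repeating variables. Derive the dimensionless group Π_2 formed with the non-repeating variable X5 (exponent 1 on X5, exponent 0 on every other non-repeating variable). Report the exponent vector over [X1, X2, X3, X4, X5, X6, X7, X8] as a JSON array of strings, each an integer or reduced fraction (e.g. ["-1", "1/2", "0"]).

["1", "0", "1", "0", "1", "0", "0", "0"]

Write exponents as rows T,M,I,Θ / cols X1,X2,X3,X4,X5,X6,X7,X8:
  T: [ 1 -2 -1 -2  0 -1  2  1]
  M: [-1  1  0  1  1  1 -1  1]
  I: [ 1 -1 -1  0  0 -1  0  1]
  Θ: [-1  0  0 -1  1  1  1  1]
Row reduction gives pivot columns X1,X2,X3; rank = 3
Pivot set = {X1,X2,X3}, free = {X4,X5,X6,X7,X8}
RREF:
  r0: [   1    0    0    1   -1   -1   -1   -1]
  r1: [   0    1    0    2    0    0   -2    0]
  r2: [   0    0    1   -1   -1    0    1   -2]
  r3: [   0    0    0    0    0    0    0    0]
Fix exponent of X5 at 1, X4 at 0, X6 at 0, X7 at 0, X8 at 0; solve each RREF row for its pivot's exponent:
  r0: exp(X1) + (-1)·1 = 0 ⇒ exp(X1) = 1
  r1: exp(X2) + (0)·1 = 0 ⇒ exp(X2) = 0
  r2: exp(X3) + (-1)·1 = 0 ⇒ exp(X3) = 1
Π_2 = X1 · X3 · X5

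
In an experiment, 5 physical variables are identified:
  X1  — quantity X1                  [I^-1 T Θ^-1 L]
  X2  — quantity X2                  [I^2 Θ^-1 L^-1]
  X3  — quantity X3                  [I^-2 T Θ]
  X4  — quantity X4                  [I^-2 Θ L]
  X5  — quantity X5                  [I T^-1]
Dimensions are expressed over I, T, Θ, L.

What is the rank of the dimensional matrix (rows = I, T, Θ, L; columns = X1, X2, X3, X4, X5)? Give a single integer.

3

Exponent matrix [I,T,Θ,L] × [X1,X2,X3,X4,X5]:
  I: [-1  2 -2 -2  1]
  T: [ 1  0  1  0 -1]
  Θ: [-1 -1  1  1  0]
  L: [ 1 -1  0  1  0]
RREF → pivots at {X1,X2,X3} ⇒ r = 3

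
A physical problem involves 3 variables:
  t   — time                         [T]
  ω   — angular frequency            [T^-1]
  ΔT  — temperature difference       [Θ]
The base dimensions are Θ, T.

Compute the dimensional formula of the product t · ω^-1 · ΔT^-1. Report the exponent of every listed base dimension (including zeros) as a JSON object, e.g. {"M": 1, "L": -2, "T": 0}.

{"Θ": -1, "T": 2}

Dimensional matrix (Θ×T by t×ω×ΔT):
  Θ: [ 0  0  1]
  T: [ 1 -1  0]
  [Θ]: (1)·0+(-1)·0+(-1)·1 = -1
  [T]: (1)·1+(-1)·-1+(-1)·0 = 2
⇒ Θ^-1 T^2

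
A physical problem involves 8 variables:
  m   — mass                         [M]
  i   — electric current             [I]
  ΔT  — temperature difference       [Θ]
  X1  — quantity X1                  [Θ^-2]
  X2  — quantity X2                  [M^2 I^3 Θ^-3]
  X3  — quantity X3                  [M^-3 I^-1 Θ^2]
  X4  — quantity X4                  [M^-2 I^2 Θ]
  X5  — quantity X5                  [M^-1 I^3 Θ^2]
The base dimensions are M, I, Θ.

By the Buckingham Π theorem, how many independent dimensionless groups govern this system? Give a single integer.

5

Write exponents as rows M,I,Θ / cols m,i,ΔT,X1,X2,X3,X4,X5:
  M: [ 1  0  0  0  2 -3 -2 -1]
  I: [ 0  1  0  0  3 -1  2  3]
  Θ: [ 0  0  1 -2 -3  2  1  2]
Echelon form has 3 nonzero rows (pivots: m,i,ΔT)
n=8, r=3 ⇒ 5 dimensionless groups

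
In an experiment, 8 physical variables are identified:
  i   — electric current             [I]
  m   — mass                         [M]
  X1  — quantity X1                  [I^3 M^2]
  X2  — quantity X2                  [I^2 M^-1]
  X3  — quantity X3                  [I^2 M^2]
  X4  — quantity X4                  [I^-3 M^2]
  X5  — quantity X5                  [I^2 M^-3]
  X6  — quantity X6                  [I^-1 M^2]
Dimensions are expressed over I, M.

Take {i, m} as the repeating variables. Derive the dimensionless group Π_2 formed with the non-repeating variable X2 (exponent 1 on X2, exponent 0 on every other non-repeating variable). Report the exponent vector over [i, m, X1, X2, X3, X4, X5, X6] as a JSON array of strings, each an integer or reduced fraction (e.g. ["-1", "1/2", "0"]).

Exponent matrix [I,M] × [i,m,X1,X2,X3,X4,X5,X6]:
  I: [ 1  0  3  2  2 -3  2 -1]
  M: [ 0  1  2 -1  2  2 -3  2]
Row reduction gives pivot columns i,m; rank = 2
Pivot set = {i,m}, free = {X1,X2,X3,X4,X5,X6}
RREF:
  r0: [   1    0    3    2    2   -3    2   -1]
  r1: [   0    1    2   -1    2    2   -3    2]
Fix exponent of X2 at 1, X1 at 0, X3 at 0, X4 at 0, X5 at 0, X6 at 0; solve each RREF row for its pivot's exponent:
  r0: exp(i) + (2)·1 = 0 ⇒ exp(i) = -2
  r1: exp(m) + (-1)·1 = 0 ⇒ exp(m) = 1
Π_2 = i^-2 · m · X2

["-2", "1", "0", "1", "0", "0", "0", "0"]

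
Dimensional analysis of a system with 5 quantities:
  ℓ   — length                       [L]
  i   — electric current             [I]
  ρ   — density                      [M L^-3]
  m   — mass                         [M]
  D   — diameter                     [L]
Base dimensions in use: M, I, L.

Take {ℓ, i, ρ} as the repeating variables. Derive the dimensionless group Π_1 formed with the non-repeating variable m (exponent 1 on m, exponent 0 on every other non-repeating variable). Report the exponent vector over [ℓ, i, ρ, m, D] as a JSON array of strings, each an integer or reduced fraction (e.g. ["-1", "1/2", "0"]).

["-3", "0", "-1", "1", "0"]

Exponent matrix [M,I,L] × [ℓ,i,ρ,m,D]:
  M: [ 0  0  1  1  0]
  I: [ 0  1  0  0  0]
  L: [ 1  0 -3  0  1]
Echelon form has 3 nonzero rows (pivots: ℓ,i,ρ)
Pivot set = {ℓ,i,ρ}, free = {m,D}
RREF:
  r0: [   1    0    0    3    1]
  r1: [   0    1    0    0    0]
  r2: [   0    0    1    1    0]
Fix exponent of m at 1, D at 0; solve each RREF row for its pivot's exponent:
  r0: exp(ℓ) + (3)·1 = 0 ⇒ exp(ℓ) = -3
  r1: exp(i) + (0)·1 = 0 ⇒ exp(i) = 0
  r2: exp(ρ) + (1)·1 = 0 ⇒ exp(ρ) = -1
Π_1 = ℓ^-3 · ρ^-1 · m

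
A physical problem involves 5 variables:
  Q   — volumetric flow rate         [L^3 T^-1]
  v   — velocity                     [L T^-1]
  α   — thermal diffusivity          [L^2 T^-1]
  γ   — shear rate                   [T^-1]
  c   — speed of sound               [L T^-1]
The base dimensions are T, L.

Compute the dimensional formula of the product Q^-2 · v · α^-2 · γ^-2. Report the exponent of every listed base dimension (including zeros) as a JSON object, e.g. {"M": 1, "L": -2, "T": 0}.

Dimensional matrix (T×L by Q×v×α×γ×c):
  T: [-1 -1 -1 -1 -1]
  L: [ 3  1  2  0  1]
  [T]: (-2)·-1+(1)·-1+(-2)·-1+(-2)·-1 = 5
  [L]: (-2)·3+(1)·1+(-2)·2+(-2)·0 = -9
⇒ T^5 L^-9

{"T": 5, "L": -9}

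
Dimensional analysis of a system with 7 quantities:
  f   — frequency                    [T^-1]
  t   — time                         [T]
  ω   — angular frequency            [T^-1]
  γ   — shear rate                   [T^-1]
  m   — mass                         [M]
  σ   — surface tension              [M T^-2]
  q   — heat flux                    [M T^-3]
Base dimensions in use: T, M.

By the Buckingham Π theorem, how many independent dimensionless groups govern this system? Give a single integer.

5

Write exponents as rows T,M / cols f,t,ω,γ,m,σ,q:
  T: [-1  1 -1 -1  0 -2 -3]
  M: [ 0  0  0  0  1  1  1]
Row reduction gives pivot columns f,m; rank = 2
7 vars − rank 2 = 5 Π groups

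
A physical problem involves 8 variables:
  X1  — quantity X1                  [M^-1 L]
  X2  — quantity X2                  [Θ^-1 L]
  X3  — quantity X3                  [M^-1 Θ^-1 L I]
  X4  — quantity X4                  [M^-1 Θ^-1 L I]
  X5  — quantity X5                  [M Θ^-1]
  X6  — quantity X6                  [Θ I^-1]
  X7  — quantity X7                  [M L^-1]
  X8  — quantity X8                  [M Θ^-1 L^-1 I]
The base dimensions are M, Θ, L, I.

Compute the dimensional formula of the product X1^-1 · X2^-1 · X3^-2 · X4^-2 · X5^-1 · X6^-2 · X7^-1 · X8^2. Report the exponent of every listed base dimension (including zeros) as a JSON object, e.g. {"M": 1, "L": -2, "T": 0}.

Dimensional matrix (M×Θ×L×I by X1×X2×X3×X4×X5×X6×X7×X8):
  M: [-1  0 -1 -1  1  0  1  1]
  Θ: [ 0 -1 -1 -1 -1  1  0 -1]
  L: [ 1  1  1  1  0  0 -1 -1]
  I: [ 0  0  1  1  0 -1  0  1]
  [M]: (-1)·-1+(-1)·0+(-2)·-1+(-2)·-1+(-1)·1+(-2)·0+(-1)·1+(2)·1 = 5
  [Θ]: (-1)·0+(-1)·-1+(-2)·-1+(-2)·-1+(-1)·-1+(-2)·1+(-1)·0+(2)·-1 = 2
  [L]: (-1)·1+(-1)·1+(-2)·1+(-2)·1+(-1)·0+(-2)·0+(-1)·-1+(2)·-1 = -7
  [I]: (-1)·0+(-1)·0+(-2)·1+(-2)·1+(-1)·0+(-2)·-1+(-1)·0+(2)·1 = 0
⇒ M^5 Θ^2 L^-7

{"M": 5, "Θ": 2, "L": -7, "I": 0}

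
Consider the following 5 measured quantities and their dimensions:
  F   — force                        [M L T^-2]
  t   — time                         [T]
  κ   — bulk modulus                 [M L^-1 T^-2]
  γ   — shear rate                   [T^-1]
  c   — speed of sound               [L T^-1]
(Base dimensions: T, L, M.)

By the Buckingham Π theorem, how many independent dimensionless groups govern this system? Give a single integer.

Dimensional matrix (T×L×M by F×t×κ×γ×c):
  T: [-2  1 -2 -1 -1]
  L: [ 1  0 -1  0  1]
  M: [ 1  0  1  0  0]
RREF → pivots at {F,t,κ} ⇒ r = 3
n=5, r=3 ⇒ 2 dimensionless groups

2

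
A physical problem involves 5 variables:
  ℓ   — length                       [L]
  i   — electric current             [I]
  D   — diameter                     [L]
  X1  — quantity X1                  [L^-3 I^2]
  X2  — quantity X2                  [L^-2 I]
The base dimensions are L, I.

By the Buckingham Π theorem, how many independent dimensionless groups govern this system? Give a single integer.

Exponent matrix [L,I] × [ℓ,i,D,X1,X2]:
  L: [ 1  0  1 -3 -2]
  I: [ 0  1  0  2  1]
Row reduction gives pivot columns ℓ,i; rank = 2
n=5, r=2 ⇒ 3 dimensionless groups

3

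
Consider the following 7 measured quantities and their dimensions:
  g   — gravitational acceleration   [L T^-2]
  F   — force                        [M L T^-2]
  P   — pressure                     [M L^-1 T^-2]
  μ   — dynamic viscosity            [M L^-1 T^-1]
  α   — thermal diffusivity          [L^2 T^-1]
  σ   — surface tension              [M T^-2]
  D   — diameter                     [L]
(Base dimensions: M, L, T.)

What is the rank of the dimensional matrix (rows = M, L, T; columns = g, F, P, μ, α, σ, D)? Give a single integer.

3

Exponent matrix [M,L,T] × [g,F,P,μ,α,σ,D]:
  M: [ 0  1  1  1  0  1  0]
  L: [ 1  1 -1 -1  2  0  1]
  T: [-2 -2 -2 -1 -1 -2  0]
RREF → pivots at {g,F,P} ⇒ r = 3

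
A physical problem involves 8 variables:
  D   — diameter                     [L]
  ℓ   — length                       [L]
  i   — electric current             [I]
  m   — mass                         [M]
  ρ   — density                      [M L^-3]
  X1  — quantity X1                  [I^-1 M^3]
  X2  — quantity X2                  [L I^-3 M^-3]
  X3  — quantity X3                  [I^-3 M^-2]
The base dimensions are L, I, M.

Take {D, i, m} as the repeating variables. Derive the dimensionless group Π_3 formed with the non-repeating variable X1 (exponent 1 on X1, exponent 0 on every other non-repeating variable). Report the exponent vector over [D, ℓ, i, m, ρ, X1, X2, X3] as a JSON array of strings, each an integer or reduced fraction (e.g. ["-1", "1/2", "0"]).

Write exponents as rows L,I,M / cols D,ℓ,i,m,ρ,X1,X2,X3:
  L: [ 1  1  0  0 -3  0  1  0]
  I: [ 0  0  1  0  0 -1 -3 -3]
  M: [ 0  0  0  1  1  3 -3 -2]
Row reduction gives pivot columns D,i,m; rank = 3
Pivot set = {D,i,m}, free = {ℓ,ρ,X1,X2,X3}
RREF:
  r0: [   1    1    0    0   -3    0    1    0]
  r1: [   0    0    1    0    0   -1   -3   -3]
  r2: [   0    0    0    1    1    3   -3   -2]
Fix exponent of X1 at 1, ℓ at 0, ρ at 0, X2 at 0, X3 at 0; solve each RREF row for its pivot's exponent:
  r0: exp(D) + (0)·1 = 0 ⇒ exp(D) = 0
  r1: exp(i) + (-1)·1 = 0 ⇒ exp(i) = 1
  r2: exp(m) + (3)·1 = 0 ⇒ exp(m) = -3
Π_3 = i · m^-3 · X1

["0", "0", "1", "-3", "0", "1", "0", "0"]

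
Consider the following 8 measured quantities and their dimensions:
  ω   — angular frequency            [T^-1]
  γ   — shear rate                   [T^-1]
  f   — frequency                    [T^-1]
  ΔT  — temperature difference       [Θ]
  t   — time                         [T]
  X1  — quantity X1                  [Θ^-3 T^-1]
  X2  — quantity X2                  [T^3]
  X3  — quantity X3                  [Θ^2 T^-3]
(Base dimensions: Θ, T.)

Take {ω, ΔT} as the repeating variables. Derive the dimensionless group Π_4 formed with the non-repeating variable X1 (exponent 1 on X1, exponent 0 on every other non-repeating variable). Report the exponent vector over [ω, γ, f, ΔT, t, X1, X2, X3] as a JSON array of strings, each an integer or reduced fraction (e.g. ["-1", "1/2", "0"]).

["-1", "0", "0", "3", "0", "1", "0", "0"]

Write exponents as rows Θ,T / cols ω,γ,f,ΔT,t,X1,X2,X3:
  Θ: [ 0  0  0  1  0 -3  0  2]
  T: [-1 -1 -1  0  1 -1  3 -3]
Echelon form has 2 nonzero rows (pivots: ω,ΔT)
Repeat: ω,ΔT; free: γ,f,t,X1,X2,X3
RREF:
  r0: [   1    1    1    0   -1    1   -3    3]
  r1: [   0    0    0    1    0   -3    0    2]
Fix exponent of X1 at 1, γ at 0, f at 0, t at 0, X2 at 0, X3 at 0; solve each RREF row for its pivot's exponent:
  r0: exp(ω) + (1)·1 = 0 ⇒ exp(ω) = -1
  r1: exp(ΔT) + (-3)·1 = 0 ⇒ exp(ΔT) = 3
Π_4 = ω^-1 · ΔT^3 · X1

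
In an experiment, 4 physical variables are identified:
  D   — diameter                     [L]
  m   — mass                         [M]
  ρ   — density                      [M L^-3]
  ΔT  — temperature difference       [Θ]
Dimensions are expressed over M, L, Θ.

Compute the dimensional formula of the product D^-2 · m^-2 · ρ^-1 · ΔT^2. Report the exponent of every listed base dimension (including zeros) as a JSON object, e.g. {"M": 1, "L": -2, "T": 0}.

{"M": -3, "L": 1, "Θ": 2}

Write exponents as rows M,L,Θ / cols D,m,ρ,ΔT:
  M: [ 0  1  1  0]
  L: [ 1  0 -3  0]
  Θ: [ 0  0  0  1]
  [M]: (-2)·0+(-2)·1+(-1)·1+(2)·0 = -3
  [L]: (-2)·1+(-2)·0+(-1)·-3+(2)·0 = 1
  [Θ]: (-2)·0+(-2)·0+(-1)·0+(2)·1 = 2
⇒ M^-3 L Θ^2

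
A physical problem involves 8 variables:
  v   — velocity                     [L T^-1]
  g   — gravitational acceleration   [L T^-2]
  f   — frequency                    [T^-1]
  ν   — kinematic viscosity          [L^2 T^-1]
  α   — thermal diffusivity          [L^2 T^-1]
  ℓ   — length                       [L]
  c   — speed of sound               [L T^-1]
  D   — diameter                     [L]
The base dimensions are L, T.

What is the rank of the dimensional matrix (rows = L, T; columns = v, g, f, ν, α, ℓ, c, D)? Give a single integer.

2

Write exponents as rows L,T / cols v,g,f,ν,α,ℓ,c,D:
  L: [ 1  1  0  2  2  1  1  1]
  T: [-1 -2 -1 -1 -1  0 -1  0]
RREF → pivots at {v,g} ⇒ r = 2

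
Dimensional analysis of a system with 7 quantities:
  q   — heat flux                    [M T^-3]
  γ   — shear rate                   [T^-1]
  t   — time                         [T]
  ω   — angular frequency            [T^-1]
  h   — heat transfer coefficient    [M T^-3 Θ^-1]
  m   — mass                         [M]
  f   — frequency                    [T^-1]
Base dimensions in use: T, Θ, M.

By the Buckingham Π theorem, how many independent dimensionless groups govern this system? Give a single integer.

Dimensional matrix (T×Θ×M by q×γ×t×ω×h×m×f):
  T: [-3 -1  1 -1 -3  0 -1]
  Θ: [ 0  0  0  0 -1  0  0]
  M: [ 1  0  0  0  1  1  0]
RREF → pivots at {q,γ,h} ⇒ r = 3
n=7, r=3 ⇒ 4 dimensionless groups

4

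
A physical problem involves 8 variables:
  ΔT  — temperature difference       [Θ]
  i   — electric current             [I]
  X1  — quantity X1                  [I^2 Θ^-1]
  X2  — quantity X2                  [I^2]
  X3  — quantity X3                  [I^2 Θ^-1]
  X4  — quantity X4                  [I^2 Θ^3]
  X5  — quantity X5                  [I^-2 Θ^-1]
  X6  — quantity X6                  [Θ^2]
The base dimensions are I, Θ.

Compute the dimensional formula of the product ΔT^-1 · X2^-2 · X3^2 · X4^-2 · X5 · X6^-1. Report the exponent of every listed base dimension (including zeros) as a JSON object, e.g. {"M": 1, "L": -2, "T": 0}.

Write exponents as rows I,Θ / cols ΔT,i,X1,X2,X3,X4,X5,X6:
  I: [ 0  1  2  2  2  2 -2  0]
  Θ: [ 1  0 -1  0 -1  3 -1  2]
  [I]: (-1)·0+(-2)·2+(2)·2+(-2)·2+(1)·-2+(-1)·0 = -6
  [Θ]: (-1)·1+(-2)·0+(2)·-1+(-2)·3+(1)·-1+(-1)·2 = -12
⇒ I^-6 Θ^-12

{"I": -6, "Θ": -12}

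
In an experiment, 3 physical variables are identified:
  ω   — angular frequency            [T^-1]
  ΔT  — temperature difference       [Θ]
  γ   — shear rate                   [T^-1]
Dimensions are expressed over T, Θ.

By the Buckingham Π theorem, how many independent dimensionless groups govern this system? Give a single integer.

1

Write exponents as rows T,Θ / cols ω,ΔT,γ:
  T: [-1  0 -1]
  Θ: [ 0  1  0]
Echelon form has 2 nonzero rows (pivots: ω,ΔT)
3 vars − rank 2 = 1 Π group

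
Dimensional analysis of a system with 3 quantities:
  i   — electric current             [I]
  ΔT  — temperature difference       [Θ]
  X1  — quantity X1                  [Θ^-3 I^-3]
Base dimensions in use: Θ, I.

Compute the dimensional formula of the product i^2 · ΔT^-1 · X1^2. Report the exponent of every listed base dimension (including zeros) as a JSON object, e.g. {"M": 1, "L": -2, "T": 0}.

Dimensional matrix (Θ×I by i×ΔT×X1):
  Θ: [ 0  1 -3]
  I: [ 1  0 -3]
  [Θ]: (2)·0+(-1)·1+(2)·-3 = -7
  [I]: (2)·1+(-1)·0+(2)·-3 = -4
⇒ Θ^-7 I^-4

{"Θ": -7, "I": -4}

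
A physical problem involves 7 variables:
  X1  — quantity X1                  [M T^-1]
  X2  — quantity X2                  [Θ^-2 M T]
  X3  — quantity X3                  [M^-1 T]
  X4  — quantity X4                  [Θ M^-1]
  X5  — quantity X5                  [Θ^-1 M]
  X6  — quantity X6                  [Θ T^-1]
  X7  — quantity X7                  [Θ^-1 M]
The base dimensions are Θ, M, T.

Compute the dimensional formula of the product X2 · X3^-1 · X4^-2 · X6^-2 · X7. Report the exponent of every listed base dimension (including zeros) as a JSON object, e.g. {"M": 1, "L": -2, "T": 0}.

{"Θ": -7, "M": 5, "T": 2}

Dimensional matrix (Θ×M×T by X1×X2×X3×X4×X5×X6×X7):
  Θ: [ 0 -2  0  1 -1  1 -1]
  M: [ 1  1 -1 -1  1  0  1]
  T: [-1  1  1  0  0 -1  0]
  [Θ]: (1)·-2+(-1)·0+(-2)·1+(-2)·1+(1)·-1 = -7
  [M]: (1)·1+(-1)·-1+(-2)·-1+(-2)·0+(1)·1 = 5
  [T]: (1)·1+(-1)·1+(-2)·0+(-2)·-1+(1)·0 = 2
⇒ Θ^-7 M^5 T^2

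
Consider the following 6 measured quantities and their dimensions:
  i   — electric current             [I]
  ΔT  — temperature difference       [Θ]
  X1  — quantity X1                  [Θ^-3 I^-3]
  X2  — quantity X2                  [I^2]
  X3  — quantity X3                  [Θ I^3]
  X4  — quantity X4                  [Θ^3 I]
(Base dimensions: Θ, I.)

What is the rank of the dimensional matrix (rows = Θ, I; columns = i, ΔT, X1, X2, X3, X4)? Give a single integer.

2

Write exponents as rows Θ,I / cols i,ΔT,X1,X2,X3,X4:
  Θ: [ 0  1 -3  0  1  3]
  I: [ 1  0 -3  2  3  1]
RREF → pivots at {i,ΔT} ⇒ r = 2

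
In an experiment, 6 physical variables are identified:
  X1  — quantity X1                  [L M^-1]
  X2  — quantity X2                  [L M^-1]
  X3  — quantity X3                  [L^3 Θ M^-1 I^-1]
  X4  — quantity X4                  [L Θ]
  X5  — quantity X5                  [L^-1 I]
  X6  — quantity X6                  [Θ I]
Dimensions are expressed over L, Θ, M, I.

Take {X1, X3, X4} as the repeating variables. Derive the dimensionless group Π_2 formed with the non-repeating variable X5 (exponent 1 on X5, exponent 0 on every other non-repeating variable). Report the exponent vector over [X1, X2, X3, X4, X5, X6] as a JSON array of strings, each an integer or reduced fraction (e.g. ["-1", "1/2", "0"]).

Write exponents as rows L,Θ,M,I / cols X1,X2,X3,X4,X5,X6:
  L: [ 1  1  3  1 -1  0]
  Θ: [ 0  0  1  1  0  1]
  M: [-1 -1 -1  0  0  0]
  I: [ 0  0 -1  0  1  1]
RREF → pivots at {X1,X3,X4} ⇒ r = 3
Pivot set = {X1,X3,X4}, free = {X2,X5,X6}
RREF:
  r0: [   1    1    0    0    1    1]
  r1: [   0    0    1    0   -1   -1]
  r2: [   0    0    0    1    1    2]
  r3: [   0    0    0    0    0    0]
Fix exponent of X5 at 1, X2 at 0, X6 at 0; solve each RREF row for its pivot's exponent:
  r0: exp(X1) + (1)·1 = 0 ⇒ exp(X1) = -1
  r1: exp(X3) + (-1)·1 = 0 ⇒ exp(X3) = 1
  r2: exp(X4) + (1)·1 = 0 ⇒ exp(X4) = -1
Π_2 = X1^-1 · X3 · X4^-1 · X5

["-1", "0", "1", "-1", "1", "0"]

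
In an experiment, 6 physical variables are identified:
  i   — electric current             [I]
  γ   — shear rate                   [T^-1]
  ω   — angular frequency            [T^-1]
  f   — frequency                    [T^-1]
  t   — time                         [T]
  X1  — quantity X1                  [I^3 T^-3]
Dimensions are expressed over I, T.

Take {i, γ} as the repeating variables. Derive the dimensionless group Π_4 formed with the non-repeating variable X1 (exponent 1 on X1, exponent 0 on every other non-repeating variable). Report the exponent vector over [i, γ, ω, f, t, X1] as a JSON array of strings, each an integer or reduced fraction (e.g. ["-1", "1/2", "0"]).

Exponent matrix [I,T] × [i,γ,ω,f,t,X1]:
  I: [ 1  0  0  0  0  3]
  T: [ 0 -1 -1 -1  1 -3]
Row reduction gives pivot columns i,γ; rank = 2
Repeat: i,γ; free: ω,f,t,X1
RREF:
  r0: [   1    0    0    0    0    3]
  r1: [   0    1    1    1   -1    3]
Fix exponent of X1 at 1, ω at 0, f at 0, t at 0; solve each RREF row for its pivot's exponent:
  r0: exp(i) + (3)·1 = 0 ⇒ exp(i) = -3
  r1: exp(γ) + (3)·1 = 0 ⇒ exp(γ) = -3
Π_4 = i^-3 · γ^-3 · X1

["-3", "-3", "0", "0", "0", "1"]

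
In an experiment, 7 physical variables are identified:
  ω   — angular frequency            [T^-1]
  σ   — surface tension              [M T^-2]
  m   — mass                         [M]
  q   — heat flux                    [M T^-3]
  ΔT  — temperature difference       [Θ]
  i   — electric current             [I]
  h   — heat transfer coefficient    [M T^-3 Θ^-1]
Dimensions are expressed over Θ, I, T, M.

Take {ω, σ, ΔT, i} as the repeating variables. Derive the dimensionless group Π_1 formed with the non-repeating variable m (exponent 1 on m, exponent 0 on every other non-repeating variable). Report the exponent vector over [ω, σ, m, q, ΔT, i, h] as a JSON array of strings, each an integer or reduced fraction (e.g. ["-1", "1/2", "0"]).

["2", "-1", "1", "0", "0", "0", "0"]

Dimensional matrix (Θ×I×T×M by ω×σ×m×q×ΔT×i×h):
  Θ: [ 0  0  0  0  1  0 -1]
  I: [ 0  0  0  0  0  1  0]
  T: [-1 -2  0 -3  0  0 -3]
  M: [ 0  1  1  1  0  0  1]
Echelon form has 4 nonzero rows (pivots: ω,σ,ΔT,i)
Pivot set = {ω,σ,ΔT,i}, free = {m,q,h}
RREF:
  r0: [   1    0   -2    1    0    0    1]
  r1: [   0    1    1    1    0    0    1]
  r2: [   0    0    0    0    1    0   -1]
  r3: [   0    0    0    0    0    1    0]
Fix exponent of m at 1, q at 0, h at 0; solve each RREF row for its pivot's exponent:
  r0: exp(ω) + (-2)·1 = 0 ⇒ exp(ω) = 2
  r1: exp(σ) + (1)·1 = 0 ⇒ exp(σ) = -1
  r2: exp(ΔT) + (0)·1 = 0 ⇒ exp(ΔT) = 0
  r3: exp(i) + (0)·1 = 0 ⇒ exp(i) = 0
Π_1 = ω^2 · σ^-1 · m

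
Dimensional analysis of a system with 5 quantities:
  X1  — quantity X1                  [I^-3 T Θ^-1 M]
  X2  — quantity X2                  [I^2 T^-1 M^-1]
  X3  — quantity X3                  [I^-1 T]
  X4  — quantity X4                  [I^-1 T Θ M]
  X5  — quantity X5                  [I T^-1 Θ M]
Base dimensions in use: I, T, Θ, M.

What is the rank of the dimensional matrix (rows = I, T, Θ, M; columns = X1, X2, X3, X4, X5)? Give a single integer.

Dimensional matrix (I×T×Θ×M by X1×X2×X3×X4×X5):
  I: [-3  2 -1 -1  1]
  T: [ 1 -1  1  1 -1]
  Θ: [-1  0  0  1  1]
  M: [ 1 -1  0  1  1]
Echelon form has 3 nonzero rows (pivots: X1,X2,X3)

3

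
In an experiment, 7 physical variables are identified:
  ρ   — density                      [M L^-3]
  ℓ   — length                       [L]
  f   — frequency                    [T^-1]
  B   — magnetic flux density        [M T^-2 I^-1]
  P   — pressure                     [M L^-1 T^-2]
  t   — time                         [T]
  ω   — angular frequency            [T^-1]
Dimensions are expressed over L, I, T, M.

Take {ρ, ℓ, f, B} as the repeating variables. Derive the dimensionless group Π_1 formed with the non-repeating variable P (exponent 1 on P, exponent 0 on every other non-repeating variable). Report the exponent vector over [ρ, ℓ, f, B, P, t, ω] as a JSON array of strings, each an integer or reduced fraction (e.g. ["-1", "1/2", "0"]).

["-1", "-2", "-2", "0", "1", "0", "0"]

Dimensional matrix (L×I×T×M by ρ×ℓ×f×B×P×t×ω):
  L: [-3  1  0  0 -1  0  0]
  I: [ 0  0  0 -1  0  0  0]
  T: [ 0  0 -1 -2 -2  1 -1]
  M: [ 1  0  0  1  1  0  0]
RREF → pivots at {ρ,ℓ,f,B} ⇒ r = 4
Pivot set = {ρ,ℓ,f,B}, free = {P,t,ω}
RREF:
  r0: [   1    0    0    0    1    0    0]
  r1: [   0    1    0    0    2    0    0]
  r2: [   0    0    1    0    2   -1    1]
  r3: [   0    0    0    1    0    0    0]
Fix exponent of P at 1, t at 0, ω at 0; solve each RREF row for its pivot's exponent:
  r0: exp(ρ) + (1)·1 = 0 ⇒ exp(ρ) = -1
  r1: exp(ℓ) + (2)·1 = 0 ⇒ exp(ℓ) = -2
  r2: exp(f) + (2)·1 = 0 ⇒ exp(f) = -2
  r3: exp(B) + (0)·1 = 0 ⇒ exp(B) = 0
Π_1 = ρ^-1 · ℓ^-2 · f^-2 · P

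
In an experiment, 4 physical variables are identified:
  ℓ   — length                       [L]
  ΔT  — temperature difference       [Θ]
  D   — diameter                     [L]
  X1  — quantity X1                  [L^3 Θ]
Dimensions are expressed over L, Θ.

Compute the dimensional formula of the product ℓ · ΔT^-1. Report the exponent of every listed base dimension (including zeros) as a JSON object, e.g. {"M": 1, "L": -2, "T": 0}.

{"L": 1, "Θ": -1}

Write exponents as rows L,Θ / cols ℓ,ΔT,D,X1:
  L: [ 1  0  1  3]
  Θ: [ 0  1  0  1]
  [L]: (1)·1+(-1)·0 = 1
  [Θ]: (1)·0+(-1)·1 = -1
⇒ L Θ^-1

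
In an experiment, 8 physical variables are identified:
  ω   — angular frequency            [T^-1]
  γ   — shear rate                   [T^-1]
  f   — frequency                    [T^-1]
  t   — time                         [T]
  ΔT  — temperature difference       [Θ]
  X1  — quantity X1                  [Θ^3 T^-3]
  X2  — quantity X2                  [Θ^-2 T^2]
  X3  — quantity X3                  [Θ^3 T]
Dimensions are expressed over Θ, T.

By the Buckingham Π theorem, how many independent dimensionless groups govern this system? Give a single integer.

6

Exponent matrix [Θ,T] × [ω,γ,f,t,ΔT,X1,X2,X3]:
  Θ: [ 0  0  0  0  1  3 -2  3]
  T: [-1 -1 -1  1  0 -3  2  1]
Echelon form has 2 nonzero rows (pivots: ω,ΔT)
n=8, r=2 ⇒ 6 dimensionless groups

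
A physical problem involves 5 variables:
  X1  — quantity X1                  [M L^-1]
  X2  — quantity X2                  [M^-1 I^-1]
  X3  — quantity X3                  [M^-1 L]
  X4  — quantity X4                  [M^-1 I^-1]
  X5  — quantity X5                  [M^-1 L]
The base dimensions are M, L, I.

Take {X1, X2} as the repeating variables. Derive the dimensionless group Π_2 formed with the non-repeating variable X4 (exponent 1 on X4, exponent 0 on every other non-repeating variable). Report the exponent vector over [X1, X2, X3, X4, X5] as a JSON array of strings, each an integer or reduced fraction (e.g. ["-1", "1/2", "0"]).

["0", "-1", "0", "1", "0"]

Exponent matrix [M,L,I] × [X1,X2,X3,X4,X5]:
  M: [ 1 -1 -1 -1 -1]
  L: [-1  0  1  0  1]
  I: [ 0 -1  0 -1  0]
Row reduction gives pivot columns X1,X2; rank = 2
Repeat: X1,X2; free: X3,X4,X5
RREF:
  r0: [   1    0   -1    0   -1]
  r1: [   0    1    0    1    0]
  r2: [   0    0    0    0    0]
Fix exponent of X4 at 1, X3 at 0, X5 at 0; solve each RREF row for its pivot's exponent:
  r0: exp(X1) + (0)·1 = 0 ⇒ exp(X1) = 0
  r1: exp(X2) + (1)·1 = 0 ⇒ exp(X2) = -1
Π_2 = X2^-1 · X4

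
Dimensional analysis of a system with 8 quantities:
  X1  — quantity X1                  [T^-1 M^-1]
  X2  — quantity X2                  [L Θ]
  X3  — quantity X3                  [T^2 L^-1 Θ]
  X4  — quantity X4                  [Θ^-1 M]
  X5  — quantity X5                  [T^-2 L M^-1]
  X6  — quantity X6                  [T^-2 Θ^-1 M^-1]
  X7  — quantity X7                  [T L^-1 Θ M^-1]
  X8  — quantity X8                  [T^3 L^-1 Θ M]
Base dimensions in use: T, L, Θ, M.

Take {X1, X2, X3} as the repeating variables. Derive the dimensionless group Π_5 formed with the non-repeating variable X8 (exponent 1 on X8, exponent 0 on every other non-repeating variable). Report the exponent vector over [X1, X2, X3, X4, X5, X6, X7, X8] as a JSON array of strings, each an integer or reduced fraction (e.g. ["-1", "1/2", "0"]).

["1", "0", "-1", "0", "0", "0", "0", "1"]

Dimensional matrix (T×L×Θ×M by X1×X2×X3×X4×X5×X6×X7×X8):
  T: [-1  0  2  0 -2 -2  1  3]
  L: [ 0  1 -1  0  1  0 -1 -1]
  Θ: [ 0  1  1 -1  0 -1  1  1]
  M: [-1  0  0  1 -1 -1 -1  1]
Row reduction gives pivot columns X1,X2,X3; rank = 3
Repeat: X1,X2,X3; free: X4,X5,X6,X7,X8
RREF:
  r0: [   1    0    0   -1    1    1    1   -1]
  r1: [   0    1    0 -1/2  1/2 -1/2    0    0]
  r2: [   0    0    1 -1/2 -1/2 -1/2    1    1]
  r3: [   0    0    0    0    0    0    0    0]
Fix exponent of X8 at 1, X4 at 0, X5 at 0, X6 at 0, X7 at 0; solve each RREF row for its pivot's exponent:
  r0: exp(X1) + (-1)·1 = 0 ⇒ exp(X1) = 1
  r1: exp(X2) + (0)·1 = 0 ⇒ exp(X2) = 0
  r2: exp(X3) + (1)·1 = 0 ⇒ exp(X3) = -1
Π_5 = X1 · X3^-1 · X8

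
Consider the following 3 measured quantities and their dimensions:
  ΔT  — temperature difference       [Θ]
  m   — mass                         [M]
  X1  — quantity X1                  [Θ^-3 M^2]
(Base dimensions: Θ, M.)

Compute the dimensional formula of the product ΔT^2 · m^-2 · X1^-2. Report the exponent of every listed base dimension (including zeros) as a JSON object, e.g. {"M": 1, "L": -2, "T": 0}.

Write exponents as rows Θ,M / cols ΔT,m,X1:
  Θ: [ 1  0 -3]
  M: [ 0  1  2]
  [Θ]: (2)·1+(-2)·0+(-2)·-3 = 8
  [M]: (2)·0+(-2)·1+(-2)·2 = -6
⇒ Θ^8 M^-6

{"Θ": 8, "M": -6}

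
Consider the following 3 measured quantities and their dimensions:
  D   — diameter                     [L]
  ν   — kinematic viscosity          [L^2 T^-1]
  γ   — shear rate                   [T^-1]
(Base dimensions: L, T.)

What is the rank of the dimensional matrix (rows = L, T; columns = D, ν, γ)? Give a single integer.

2

Write exponents as rows L,T / cols D,ν,γ:
  L: [ 1  2  0]
  T: [ 0 -1 -1]
Row reduction gives pivot columns D,ν; rank = 2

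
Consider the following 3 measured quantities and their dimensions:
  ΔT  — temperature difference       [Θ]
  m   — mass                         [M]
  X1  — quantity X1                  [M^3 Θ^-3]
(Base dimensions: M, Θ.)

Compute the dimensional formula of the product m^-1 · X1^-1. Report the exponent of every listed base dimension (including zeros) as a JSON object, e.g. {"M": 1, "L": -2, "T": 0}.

Exponent matrix [M,Θ] × [ΔT,m,X1]:
  M: [ 0  1  3]
  Θ: [ 1  0 -3]
  [M]: (-1)·1+(-1)·3 = -4
  [Θ]: (-1)·0+(-1)·-3 = 3
⇒ M^-4 Θ^3

{"M": -4, "Θ": 3}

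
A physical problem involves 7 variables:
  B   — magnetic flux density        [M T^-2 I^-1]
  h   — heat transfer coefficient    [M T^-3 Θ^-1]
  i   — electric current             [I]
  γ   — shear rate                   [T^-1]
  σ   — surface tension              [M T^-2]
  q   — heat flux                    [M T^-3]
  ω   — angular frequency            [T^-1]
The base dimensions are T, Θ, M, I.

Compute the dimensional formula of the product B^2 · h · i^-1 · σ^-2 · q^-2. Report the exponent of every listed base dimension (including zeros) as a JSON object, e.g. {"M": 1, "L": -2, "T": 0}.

{"T": 3, "Θ": -1, "M": -1, "I": -3}

Write exponents as rows T,Θ,M,I / cols B,h,i,γ,σ,q,ω:
  T: [-2 -3  0 -1 -2 -3 -1]
  Θ: [ 0 -1  0  0  0  0  0]
  M: [ 1  1  0  0  1  1  0]
  I: [-1  0  1  0  0  0  0]
  [T]: (2)·-2+(1)·-3+(-1)·0+(-2)·-2+(-2)·-3 = 3
  [Θ]: (2)·0+(1)·-1+(-1)·0+(-2)·0+(-2)·0 = -1
  [M]: (2)·1+(1)·1+(-1)·0+(-2)·1+(-2)·1 = -1
  [I]: (2)·-1+(1)·0+(-1)·1+(-2)·0+(-2)·0 = -3
⇒ T^3 Θ^-1 M^-1 I^-3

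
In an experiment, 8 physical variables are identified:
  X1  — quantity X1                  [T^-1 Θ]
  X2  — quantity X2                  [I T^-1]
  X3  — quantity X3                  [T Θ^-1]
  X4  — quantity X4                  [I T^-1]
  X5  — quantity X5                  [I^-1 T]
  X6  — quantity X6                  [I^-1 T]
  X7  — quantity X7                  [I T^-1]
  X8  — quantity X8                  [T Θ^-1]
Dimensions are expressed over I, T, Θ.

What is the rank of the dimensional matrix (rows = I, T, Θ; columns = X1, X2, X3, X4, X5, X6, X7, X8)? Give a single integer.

2

Exponent matrix [I,T,Θ] × [X1,X2,X3,X4,X5,X6,X7,X8]:
  I: [ 0  1  0  1 -1 -1  1  0]
  T: [-1 -1  1 -1  1  1 -1  1]
  Θ: [ 1  0 -1  0  0  0  0 -1]
Row reduction gives pivot columns X1,X2; rank = 2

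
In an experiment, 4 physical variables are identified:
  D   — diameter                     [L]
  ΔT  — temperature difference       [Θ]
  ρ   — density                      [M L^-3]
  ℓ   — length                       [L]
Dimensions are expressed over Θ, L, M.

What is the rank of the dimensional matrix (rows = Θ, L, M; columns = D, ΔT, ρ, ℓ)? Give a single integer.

Dimensional matrix (Θ×L×M by D×ΔT×ρ×ℓ):
  Θ: [ 0  1  0  0]
  L: [ 1  0 -3  1]
  M: [ 0  0  1  0]
Echelon form has 3 nonzero rows (pivots: D,ΔT,ρ)

3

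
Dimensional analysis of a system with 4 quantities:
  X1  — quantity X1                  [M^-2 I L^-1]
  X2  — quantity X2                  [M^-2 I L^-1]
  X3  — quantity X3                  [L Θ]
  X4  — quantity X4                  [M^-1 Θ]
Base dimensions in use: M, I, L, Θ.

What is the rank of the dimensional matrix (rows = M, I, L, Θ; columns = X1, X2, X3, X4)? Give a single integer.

3

Dimensional matrix (M×I×L×Θ by X1×X2×X3×X4):
  M: [-2 -2  0 -1]
  I: [ 1  1  0  0]
  L: [-1 -1  1  0]
  Θ: [ 0  0  1  1]
RREF → pivots at {X1,X3,X4} ⇒ r = 3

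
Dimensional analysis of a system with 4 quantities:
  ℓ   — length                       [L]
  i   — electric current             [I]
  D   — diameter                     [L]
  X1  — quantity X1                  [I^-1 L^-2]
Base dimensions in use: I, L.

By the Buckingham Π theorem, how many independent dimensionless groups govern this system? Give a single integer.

2

Write exponents as rows I,L / cols ℓ,i,D,X1:
  I: [ 0  1  0 -1]
  L: [ 1  0  1 -2]
RREF → pivots at {ℓ,i} ⇒ r = 2
n=4, r=2 ⇒ 2 dimensionless groups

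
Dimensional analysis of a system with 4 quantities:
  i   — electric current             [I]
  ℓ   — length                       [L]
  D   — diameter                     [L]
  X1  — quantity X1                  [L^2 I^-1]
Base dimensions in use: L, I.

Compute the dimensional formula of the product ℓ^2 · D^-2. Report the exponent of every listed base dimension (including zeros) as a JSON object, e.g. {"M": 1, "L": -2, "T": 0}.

{"L": 0, "I": 0}

Dimensional matrix (L×I by i×ℓ×D×X1):
  L: [ 0  1  1  2]
  I: [ 1  0  0 -1]
  [L]: (2)·1+(-2)·1 = 0
  [I]: (2)·0+(-2)·0 = 0
⇒ 1 (dimensionless)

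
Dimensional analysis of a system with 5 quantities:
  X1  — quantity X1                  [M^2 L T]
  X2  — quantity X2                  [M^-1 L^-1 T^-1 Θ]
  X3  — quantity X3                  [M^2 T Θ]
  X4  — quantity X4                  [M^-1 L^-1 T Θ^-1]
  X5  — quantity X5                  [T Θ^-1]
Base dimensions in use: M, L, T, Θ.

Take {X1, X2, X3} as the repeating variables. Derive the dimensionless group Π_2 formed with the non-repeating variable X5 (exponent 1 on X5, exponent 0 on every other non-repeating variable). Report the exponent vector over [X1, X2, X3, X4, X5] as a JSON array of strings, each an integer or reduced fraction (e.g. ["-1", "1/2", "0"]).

Dimensional matrix (M×L×T×Θ by X1×X2×X3×X4×X5):
  M: [ 2 -1  2 -1  0]
  L: [ 1 -1  0 -1  0]
  T: [ 1 -1  1  1  1]
  Θ: [ 0  1  1 -1 -1]
Row reduction gives pivot columns X1,X2,X3; rank = 3
Repeat: X1,X2,X3; free: X4,X5
RREF:
  r0: [   1    0    0   -4   -2]
  r1: [   0    1    0   -3   -2]
  r2: [   0    0    1    2    1]
  r3: [   0    0    0    0    0]
Fix exponent of X5 at 1, X4 at 0; solve each RREF row for its pivot's exponent:
  r0: exp(X1) + (-2)·1 = 0 ⇒ exp(X1) = 2
  r1: exp(X2) + (-2)·1 = 0 ⇒ exp(X2) = 2
  r2: exp(X3) + (1)·1 = 0 ⇒ exp(X3) = -1
Π_2 = X1^2 · X2^2 · X3^-1 · X5

["2", "2", "-1", "0", "1"]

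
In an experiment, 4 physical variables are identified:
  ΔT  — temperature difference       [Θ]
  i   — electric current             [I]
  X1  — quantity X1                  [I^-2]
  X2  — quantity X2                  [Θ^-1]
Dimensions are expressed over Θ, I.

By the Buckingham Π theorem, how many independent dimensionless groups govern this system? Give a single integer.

2

Dimensional matrix (Θ×I by ΔT×i×X1×X2):
  Θ: [ 1  0  0 -1]
  I: [ 0  1 -2  0]
Echelon form has 2 nonzero rows (pivots: ΔT,i)
n=4, r=2 ⇒ 2 dimensionless groups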